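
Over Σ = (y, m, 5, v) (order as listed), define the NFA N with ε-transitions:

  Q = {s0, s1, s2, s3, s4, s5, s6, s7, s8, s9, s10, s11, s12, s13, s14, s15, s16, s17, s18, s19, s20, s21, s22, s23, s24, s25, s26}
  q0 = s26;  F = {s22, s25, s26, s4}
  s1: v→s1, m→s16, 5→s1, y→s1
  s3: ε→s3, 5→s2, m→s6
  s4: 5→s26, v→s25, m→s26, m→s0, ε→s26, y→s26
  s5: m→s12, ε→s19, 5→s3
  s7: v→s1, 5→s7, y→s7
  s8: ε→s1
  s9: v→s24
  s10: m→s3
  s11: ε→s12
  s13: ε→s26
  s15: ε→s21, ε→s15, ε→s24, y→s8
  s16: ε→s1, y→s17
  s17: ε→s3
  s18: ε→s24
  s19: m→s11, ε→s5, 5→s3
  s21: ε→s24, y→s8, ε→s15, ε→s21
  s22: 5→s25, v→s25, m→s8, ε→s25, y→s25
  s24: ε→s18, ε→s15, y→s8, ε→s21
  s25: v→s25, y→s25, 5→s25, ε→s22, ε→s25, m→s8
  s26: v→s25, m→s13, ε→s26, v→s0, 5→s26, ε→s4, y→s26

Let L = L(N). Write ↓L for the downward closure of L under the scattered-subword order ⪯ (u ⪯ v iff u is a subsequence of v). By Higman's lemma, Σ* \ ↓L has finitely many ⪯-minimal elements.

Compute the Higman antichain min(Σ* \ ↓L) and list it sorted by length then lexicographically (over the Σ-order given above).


|Q|=27, |F|=4, |δ|=61 (24 ε).
min D↑ (3 st, q0=0, F={2}): 0:y→0,m→0,5→0,v→1 1:y→1,m→2,5→1,v→1 2:y→2,m→2,5→2,v→2 (ε-aug+det+¬).
'vm': N↓-sim [13, 10, 7] end={s1,s16,s17,s2,s3,s6,s8} rej; 2/2 deletions ∈↓L.
1 words, ⪯-incomp.

A = [vm].


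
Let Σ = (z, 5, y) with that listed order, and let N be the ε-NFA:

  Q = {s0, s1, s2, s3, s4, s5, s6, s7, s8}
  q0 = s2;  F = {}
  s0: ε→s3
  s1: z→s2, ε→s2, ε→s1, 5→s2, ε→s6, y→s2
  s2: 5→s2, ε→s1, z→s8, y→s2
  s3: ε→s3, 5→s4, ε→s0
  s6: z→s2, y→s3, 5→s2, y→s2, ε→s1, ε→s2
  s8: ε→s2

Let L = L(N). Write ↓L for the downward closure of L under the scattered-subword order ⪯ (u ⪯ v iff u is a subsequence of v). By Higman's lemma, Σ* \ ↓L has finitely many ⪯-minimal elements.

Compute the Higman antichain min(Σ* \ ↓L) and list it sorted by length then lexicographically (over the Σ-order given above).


|Q|=9, |F|=0, |δ|=21 (10 ε).
min D↑ (1 st, q0=0, F={0}): 0:z→0,5→0,y→0 [Hopcroft].
ε ∈ L(D↑) ⇒ ↓L = ∅.

min(Σ*\↓L) = [ε].


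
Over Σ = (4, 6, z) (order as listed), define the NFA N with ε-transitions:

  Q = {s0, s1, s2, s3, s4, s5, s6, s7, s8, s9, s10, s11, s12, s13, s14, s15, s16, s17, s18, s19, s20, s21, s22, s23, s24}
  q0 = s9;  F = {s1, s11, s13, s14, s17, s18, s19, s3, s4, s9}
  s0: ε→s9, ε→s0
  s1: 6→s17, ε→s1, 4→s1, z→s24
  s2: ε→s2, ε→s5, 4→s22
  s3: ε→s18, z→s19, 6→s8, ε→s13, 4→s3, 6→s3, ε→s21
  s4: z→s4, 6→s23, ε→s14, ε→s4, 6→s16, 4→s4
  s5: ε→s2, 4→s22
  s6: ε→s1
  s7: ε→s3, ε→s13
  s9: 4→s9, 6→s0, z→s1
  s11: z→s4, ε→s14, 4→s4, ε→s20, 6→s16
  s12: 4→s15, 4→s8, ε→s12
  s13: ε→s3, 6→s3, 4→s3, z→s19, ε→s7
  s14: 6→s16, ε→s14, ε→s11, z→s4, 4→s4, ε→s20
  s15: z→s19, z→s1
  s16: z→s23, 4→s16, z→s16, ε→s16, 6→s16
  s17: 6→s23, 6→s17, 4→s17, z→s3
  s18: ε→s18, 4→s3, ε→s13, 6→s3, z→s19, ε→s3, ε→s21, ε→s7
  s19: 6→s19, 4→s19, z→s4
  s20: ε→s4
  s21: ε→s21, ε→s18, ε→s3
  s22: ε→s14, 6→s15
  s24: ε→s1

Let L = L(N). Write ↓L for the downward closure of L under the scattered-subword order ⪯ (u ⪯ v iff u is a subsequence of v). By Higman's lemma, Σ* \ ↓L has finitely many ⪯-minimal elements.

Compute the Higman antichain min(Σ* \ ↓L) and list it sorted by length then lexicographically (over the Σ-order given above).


|Q|=25, |F|=10, |δ|=78 (34 ε).
min D↑ (7 st, q0=0, F={6}): 0:4→0,6→0,z→1 1:4→1,6→2,z→1 2:4→2,6→2,z→3 3:4→3,6→3,z→4 4:4→4,6→4,z→5 5:4→5,6→6,z→5 6:4→6,6→6,z→6 (ε-aug+det+¬).
'z6zzz6': run [18, 16, 14, 13, 7, 6, 2] end={s16,s23} ∉↓L; 6/6 deletions ∈↓L.
1 words, ⪯-incomp.

A = [z6zzz6].


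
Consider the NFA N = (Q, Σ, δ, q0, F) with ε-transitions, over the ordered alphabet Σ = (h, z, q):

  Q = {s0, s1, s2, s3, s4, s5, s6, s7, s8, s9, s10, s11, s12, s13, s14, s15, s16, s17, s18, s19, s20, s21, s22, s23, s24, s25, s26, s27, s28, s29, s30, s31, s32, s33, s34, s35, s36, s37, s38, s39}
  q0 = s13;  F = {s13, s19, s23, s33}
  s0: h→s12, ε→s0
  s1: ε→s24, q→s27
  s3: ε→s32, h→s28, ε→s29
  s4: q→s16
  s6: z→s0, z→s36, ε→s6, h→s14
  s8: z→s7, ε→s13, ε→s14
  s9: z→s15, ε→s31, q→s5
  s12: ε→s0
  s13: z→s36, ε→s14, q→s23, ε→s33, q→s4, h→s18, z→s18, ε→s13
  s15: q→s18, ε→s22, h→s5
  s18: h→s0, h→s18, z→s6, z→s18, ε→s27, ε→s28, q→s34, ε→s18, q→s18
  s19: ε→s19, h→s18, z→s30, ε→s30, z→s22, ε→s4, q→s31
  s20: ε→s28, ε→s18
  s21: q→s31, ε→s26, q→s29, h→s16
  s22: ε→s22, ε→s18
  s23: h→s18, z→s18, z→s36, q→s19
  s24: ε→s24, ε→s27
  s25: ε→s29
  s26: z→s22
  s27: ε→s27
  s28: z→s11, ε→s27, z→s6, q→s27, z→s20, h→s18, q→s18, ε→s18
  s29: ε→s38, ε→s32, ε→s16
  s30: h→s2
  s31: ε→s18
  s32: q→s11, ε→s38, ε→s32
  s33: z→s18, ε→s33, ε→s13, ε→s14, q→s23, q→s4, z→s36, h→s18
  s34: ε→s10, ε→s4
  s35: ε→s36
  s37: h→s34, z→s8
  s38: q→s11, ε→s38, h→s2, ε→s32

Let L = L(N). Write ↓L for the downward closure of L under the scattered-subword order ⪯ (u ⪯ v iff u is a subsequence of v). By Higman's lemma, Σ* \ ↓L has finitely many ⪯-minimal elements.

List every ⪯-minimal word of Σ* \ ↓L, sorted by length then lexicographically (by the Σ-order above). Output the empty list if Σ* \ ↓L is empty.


min(Σ*\↓L) = [h, z, qqq].

|Q|=40, |F|=4, |δ|=96 (44 ε).
min D↑ (4 st, q0=0, F={1}): 0:h→1,z→1,q→2 1:h→1,z→1,q→1 2:h→1,z→1,q→3 3:h→1,z→1,q→1 (ε-aug+det+¬).
'h': run [22, 15] end={s0,s10,s11,s12,s14,s16,s18,s2,s20,s27,s28,s34,…} ∉↓L; 1/1 deletions ∈↓L.
'z': N↓-sim [22, 17] end={s0,s10,s11,s12,s14,s16,s18,s2,s20,s22,s27,s28,…} ∉↓L; 1/1 single-dels accept.
'qqq': run [22, 20, 19, 15] end={s0,s10,s11,s12,s14,s16,s18,s20,s27,s28,s31,s34,…} rej; 3/3 single-dels accept.
3 words, ⪯-incomp.


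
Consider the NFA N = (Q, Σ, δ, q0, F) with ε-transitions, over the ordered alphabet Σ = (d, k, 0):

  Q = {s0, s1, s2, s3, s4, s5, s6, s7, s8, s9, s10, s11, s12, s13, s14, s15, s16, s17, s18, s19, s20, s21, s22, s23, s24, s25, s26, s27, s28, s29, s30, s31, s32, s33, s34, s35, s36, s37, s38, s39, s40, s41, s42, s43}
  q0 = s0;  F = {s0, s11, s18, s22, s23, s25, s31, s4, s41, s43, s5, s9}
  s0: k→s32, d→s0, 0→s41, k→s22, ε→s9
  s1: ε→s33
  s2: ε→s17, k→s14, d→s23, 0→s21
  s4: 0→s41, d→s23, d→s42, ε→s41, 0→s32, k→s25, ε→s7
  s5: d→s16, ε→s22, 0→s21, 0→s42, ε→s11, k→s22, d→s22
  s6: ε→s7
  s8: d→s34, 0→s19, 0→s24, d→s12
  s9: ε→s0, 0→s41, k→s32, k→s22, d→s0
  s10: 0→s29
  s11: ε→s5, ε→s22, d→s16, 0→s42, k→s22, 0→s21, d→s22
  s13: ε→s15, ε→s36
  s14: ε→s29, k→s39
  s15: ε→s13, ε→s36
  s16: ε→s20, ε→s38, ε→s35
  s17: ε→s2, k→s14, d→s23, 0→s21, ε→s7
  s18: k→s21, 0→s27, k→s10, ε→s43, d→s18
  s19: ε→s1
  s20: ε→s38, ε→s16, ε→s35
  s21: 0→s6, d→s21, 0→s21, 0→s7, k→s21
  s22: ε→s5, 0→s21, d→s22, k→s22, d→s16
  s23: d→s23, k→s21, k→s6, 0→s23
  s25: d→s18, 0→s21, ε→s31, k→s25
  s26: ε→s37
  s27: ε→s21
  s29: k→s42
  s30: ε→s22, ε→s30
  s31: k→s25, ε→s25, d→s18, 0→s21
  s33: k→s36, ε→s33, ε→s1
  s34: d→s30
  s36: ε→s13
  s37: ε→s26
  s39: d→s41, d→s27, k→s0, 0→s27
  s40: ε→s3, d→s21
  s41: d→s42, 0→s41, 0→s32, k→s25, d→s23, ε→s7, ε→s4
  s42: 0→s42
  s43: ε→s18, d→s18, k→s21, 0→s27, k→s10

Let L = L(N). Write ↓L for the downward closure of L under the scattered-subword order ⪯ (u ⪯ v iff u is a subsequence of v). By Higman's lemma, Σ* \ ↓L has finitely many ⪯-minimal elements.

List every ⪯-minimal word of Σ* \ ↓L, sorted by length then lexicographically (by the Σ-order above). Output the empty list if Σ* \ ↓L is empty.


Antichain: [k0, 0dk].

|Q|=44, |F|=12, |δ|=117 (41 ε).
min D↑ (7 st, q0=0, F={3}): 0:d→0,k→1,0→2 1:d→1,k→1,0→3 2:d→4,k→5,0→2 3:d→3,k→3,0→3 4:d→4,k→3,0→4 5:d→6,k→5,0→3 6:d→6,k→3,0→3 (ε-aug+det+¬).
'k0': |S_i|=[24, 19, 6] end={s21,s27,s29,s42,s6,s7} rej; 2/2 single-dels accept.
'0dk': run [24, 15, 10, 6] end={s10,s21,s29,s42,s6,s7} rej; 3/3 deletions ∈↓L.
2 minimals (antichain).


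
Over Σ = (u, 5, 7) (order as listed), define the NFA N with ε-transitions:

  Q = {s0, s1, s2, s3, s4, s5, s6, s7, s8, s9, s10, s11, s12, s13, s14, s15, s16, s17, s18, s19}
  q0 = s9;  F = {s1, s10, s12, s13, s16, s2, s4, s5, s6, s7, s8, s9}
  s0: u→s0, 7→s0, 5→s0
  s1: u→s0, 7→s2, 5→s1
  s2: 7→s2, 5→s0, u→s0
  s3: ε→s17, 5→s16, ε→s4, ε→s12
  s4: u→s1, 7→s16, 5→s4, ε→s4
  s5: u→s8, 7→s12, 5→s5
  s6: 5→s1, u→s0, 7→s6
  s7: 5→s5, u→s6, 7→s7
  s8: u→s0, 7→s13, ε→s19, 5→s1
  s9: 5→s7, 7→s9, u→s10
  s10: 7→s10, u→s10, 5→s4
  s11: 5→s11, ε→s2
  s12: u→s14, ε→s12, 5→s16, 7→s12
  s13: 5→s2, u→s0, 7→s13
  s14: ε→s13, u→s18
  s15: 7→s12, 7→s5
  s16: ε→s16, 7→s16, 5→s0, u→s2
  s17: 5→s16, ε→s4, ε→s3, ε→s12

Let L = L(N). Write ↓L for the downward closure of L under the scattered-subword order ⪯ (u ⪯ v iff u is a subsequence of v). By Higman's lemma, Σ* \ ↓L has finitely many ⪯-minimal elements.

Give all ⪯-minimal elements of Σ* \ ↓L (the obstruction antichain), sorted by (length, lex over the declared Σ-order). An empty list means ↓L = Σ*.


A = [5uu, u575, 55755].

|Q|=20, |F|=12, |δ|=57 (12 ε).
min D↑ (13 st, q0=0, F={8}): 0:u→1,5→2,7→0 1:u→1,5→3,7→1 2:u→4,5→5,7→2 3:u→6,5→3,7→7 4:u→8,5→6,7→4 5:u→9,5→5,7→10 6:u→8,5→6,7→11 7:u→11,5→8,7→7 8:u→8,5→8,7→8 9:u→8,5→6,7→12 10:u→12,5→7,7→10 11:u→8,5→8,7→11 12:u→8,5→11,7→12 [Hopcroft].
'5uu': run [16, 14, 9, 2] end={s0,s18} — reject; 3/3 single-dels accept.
'u575': |S_i|=[16, 12, 5, 3, 1] end={s0} ∉↓L; 4/4 single-dels accept.
'55755': run [16, 14, 12, 7, 3, 1] end={s0} ∉↓L; 5/5 deletions ∈↓L.
3 words, ⪯-incomp.


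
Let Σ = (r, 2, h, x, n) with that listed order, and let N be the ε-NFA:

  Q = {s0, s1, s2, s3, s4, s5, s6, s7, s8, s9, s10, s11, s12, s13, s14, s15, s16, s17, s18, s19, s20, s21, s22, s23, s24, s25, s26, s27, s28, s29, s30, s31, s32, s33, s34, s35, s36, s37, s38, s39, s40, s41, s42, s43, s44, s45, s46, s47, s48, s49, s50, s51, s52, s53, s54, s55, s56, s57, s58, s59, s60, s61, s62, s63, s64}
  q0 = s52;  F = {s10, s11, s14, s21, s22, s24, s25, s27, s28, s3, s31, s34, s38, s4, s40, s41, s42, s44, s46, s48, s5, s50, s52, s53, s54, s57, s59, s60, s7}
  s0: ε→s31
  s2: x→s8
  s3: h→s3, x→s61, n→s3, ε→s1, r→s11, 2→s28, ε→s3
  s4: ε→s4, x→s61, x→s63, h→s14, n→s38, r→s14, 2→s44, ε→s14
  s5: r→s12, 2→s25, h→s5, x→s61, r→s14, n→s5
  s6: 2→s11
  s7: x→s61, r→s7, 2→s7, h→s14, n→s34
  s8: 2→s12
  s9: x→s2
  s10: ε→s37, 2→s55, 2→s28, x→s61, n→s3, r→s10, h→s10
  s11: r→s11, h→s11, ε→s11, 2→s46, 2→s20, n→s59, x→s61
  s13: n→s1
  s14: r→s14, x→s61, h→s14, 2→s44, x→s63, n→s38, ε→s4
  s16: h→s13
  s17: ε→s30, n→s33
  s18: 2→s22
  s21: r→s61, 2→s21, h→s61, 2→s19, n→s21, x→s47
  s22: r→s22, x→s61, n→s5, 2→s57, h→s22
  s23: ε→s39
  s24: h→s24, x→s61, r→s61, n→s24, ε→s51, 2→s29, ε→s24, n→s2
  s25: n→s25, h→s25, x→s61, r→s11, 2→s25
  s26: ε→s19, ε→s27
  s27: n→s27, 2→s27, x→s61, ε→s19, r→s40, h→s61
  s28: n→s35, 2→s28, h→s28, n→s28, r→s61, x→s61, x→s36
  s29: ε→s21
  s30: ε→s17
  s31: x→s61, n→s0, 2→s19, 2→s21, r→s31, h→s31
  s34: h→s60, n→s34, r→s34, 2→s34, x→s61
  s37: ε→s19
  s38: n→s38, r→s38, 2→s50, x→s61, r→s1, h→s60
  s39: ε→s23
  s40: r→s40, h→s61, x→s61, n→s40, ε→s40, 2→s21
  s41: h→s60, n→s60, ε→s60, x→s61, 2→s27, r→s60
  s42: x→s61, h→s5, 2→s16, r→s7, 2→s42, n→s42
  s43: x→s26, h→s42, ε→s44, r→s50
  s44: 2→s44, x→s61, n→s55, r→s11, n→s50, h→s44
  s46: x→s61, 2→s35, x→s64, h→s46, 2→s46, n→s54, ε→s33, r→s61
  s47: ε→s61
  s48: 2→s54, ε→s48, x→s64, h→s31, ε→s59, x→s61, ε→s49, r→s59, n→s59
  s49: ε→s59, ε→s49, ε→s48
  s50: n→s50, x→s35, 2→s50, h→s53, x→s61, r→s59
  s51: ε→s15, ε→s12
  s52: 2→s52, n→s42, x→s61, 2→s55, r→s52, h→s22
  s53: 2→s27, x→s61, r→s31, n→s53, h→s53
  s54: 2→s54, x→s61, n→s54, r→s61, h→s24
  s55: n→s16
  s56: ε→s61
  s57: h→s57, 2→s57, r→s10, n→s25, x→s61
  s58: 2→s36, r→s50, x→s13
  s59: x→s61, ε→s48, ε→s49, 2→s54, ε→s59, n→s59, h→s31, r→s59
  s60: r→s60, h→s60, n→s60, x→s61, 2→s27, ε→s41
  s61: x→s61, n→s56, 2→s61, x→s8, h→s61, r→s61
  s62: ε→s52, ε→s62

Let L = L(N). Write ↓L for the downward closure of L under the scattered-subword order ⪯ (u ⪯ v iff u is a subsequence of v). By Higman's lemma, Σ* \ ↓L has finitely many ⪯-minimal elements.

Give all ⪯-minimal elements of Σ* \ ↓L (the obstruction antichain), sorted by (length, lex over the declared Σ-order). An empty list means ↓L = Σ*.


Antichain: [x, h2r2r, nrnh2h].

|Q|=65, |F|=29, |δ|=223 (39 ε).
min D↑ (27 st, q0=0, F={2}): 0:r→0,2→0,h→1,x→2,n→3 1:r→1,2→4,h→1,x→2,n→5 2:r→2,2→2,h→2,x→2,n→2 3:r→6,2→3,h→5,x→2,n→3 4:r→7,2→4,h→4,x→2,n→8 5:r→9,2→8,h→5,x→2,n→5 6:r→6,2→6,h→9,x→2,n→10 7:r→7,2→11,h→7,x→2,n→12 8:r→13,2→8,h→8,x→2,n→8 9:r→9,2→14,h→9,x→2,n→15 10:r→10,2→10,h→16,x→2,n→10 11:r→2,2→11,h→11,x→2,n→11 12:r→13,2→11,h→12,x→2,n→12 13:r→13,2→17,h→13,x→2,n→18 14:r→13,2→14,h→14,x→2,n→19 15:r→15,2→19,h→16,x→2,n→15 16:r→16,2→20,h→16,x→2,n→16 17:r→2,2→17,h→17,x→2,n→21 18:r→18,2→21,h→22,x→2,n→18 19:r→18,2→19,h→23,x→2,n→19 20:r→24,2→20,h→2,x→2,n→20 21:r→2,2→21,h→25,x→2,n→21 22:r→22,2→26,h→22,x→2,n→22 23:r→22,2→20,h→23,x→2,n→23 24:r→24,2→26,h→2,x→2,n→24 25:r→2,2→26,h→25,x→2,n→25 26:r→2,2→26,h→2,x→2,n→26.
'x': run [52, 9] end={s12,s35,s36,s47,s56,s61,s63,s64,s8} rej; 1/1 deletions ∈↓L.
'h2r2r': run [52, 48, 40, 34, 24, 4] end={s12,s56,s61,s8} — reject; 5/5 del acc.
'nrnh2h': |S_i|=[52, 47, 41, 32, 21, 10, 4] end={s12,s56,s61,s8} ∉↓L; 6/6 del acc.
3 obstructions.


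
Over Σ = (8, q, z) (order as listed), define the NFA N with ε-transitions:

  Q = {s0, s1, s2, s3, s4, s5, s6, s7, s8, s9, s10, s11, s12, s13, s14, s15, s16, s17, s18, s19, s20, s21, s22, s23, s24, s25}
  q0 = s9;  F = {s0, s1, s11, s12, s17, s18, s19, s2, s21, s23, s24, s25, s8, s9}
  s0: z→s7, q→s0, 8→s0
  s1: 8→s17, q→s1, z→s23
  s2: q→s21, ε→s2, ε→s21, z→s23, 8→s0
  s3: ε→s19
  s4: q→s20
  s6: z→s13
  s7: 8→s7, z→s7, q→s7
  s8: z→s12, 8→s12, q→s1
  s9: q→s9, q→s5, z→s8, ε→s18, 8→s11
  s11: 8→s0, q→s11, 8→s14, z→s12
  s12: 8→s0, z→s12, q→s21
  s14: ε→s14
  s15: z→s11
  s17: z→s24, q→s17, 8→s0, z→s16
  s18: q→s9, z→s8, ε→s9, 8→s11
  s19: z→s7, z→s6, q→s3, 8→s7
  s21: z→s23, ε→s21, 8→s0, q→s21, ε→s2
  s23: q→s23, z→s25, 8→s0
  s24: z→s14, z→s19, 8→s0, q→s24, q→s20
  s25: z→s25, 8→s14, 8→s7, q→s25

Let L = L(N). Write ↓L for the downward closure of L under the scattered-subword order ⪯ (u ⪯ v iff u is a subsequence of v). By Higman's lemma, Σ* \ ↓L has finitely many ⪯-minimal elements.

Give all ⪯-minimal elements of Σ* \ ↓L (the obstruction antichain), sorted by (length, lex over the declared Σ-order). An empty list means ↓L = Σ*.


min(Σ*\↓L) = [88z, zz8z, zqzz8, zq8zzz].

|Q|=26, |F|=14, |δ|=63 (8 ε).
min D↑ (13 st, q0=0, F={6}): 0:8→1,q→0,z→2 1:8→3,q→1,z→4 2:8→4,q→5,z→4 3:8→3,q→3,z→6 4:8→3,q→7,z→4 5:8→8,q→5,z→9 6:8→6,q→6,z→6 7:8→3,q→7,z→9 8:8→3,q→8,z→10 9:8→3,q→9,z→11 10:8→3,q→10,z→12 11:8→6,q→11,z→11 12:8→6,q→12,z→6 (ε-aug+det+¬).
'88z': run [22, 17, 3, 1] end={s7} ∉↓L; 3/3 del acc.
'zz8z': N↓-sim [22, 18, 15, 3, 1] end={s7} — reject; 4/4 deletions ∈↓L.
'zqzz8': N↓-sim [22, 18, 16, 12, 7, 2] end={s14,s7} rej; 5/5 deletions ∈↓L.
'zq8zzz': N↓-sim [22, 18, 16, 11, 10, 6, 3] end={s13,s6,s7} ∉↓L; 6/6 del acc.
4 obstructions.


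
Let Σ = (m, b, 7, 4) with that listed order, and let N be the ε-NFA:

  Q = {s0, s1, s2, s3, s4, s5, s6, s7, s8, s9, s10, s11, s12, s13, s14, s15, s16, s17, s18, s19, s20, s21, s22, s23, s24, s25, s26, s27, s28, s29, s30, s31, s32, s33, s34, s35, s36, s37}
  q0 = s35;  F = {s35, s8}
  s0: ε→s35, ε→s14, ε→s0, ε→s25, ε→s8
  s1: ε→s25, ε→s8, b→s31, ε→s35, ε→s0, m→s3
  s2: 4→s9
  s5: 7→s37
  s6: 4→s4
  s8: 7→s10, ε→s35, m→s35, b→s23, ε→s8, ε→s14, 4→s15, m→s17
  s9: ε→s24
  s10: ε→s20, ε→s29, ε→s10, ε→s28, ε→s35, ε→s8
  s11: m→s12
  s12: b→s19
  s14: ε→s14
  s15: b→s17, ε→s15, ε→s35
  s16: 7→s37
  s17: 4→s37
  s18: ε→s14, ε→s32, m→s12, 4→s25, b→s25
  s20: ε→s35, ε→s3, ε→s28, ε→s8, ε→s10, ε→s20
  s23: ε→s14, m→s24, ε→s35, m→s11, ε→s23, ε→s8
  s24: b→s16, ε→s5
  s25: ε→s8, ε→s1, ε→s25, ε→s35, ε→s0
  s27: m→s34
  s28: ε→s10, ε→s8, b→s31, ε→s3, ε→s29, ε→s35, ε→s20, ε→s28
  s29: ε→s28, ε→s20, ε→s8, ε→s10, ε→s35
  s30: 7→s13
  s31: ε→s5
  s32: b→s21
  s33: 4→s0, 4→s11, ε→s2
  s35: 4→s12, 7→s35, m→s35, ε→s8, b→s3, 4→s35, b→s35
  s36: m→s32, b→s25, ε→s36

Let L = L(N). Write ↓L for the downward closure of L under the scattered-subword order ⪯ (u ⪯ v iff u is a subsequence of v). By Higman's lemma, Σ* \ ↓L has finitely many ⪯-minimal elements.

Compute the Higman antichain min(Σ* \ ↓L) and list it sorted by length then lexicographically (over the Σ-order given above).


|Q|=38, |F|=2, |δ|=91 (56 ε).
min D↑ (1 st, q0=0, F={}): 0:m→0,b→0,7→0,4→0.
L(D↑) = ∅ ⇒ ↓L = Σ*.

min(Σ*\↓L) = [].


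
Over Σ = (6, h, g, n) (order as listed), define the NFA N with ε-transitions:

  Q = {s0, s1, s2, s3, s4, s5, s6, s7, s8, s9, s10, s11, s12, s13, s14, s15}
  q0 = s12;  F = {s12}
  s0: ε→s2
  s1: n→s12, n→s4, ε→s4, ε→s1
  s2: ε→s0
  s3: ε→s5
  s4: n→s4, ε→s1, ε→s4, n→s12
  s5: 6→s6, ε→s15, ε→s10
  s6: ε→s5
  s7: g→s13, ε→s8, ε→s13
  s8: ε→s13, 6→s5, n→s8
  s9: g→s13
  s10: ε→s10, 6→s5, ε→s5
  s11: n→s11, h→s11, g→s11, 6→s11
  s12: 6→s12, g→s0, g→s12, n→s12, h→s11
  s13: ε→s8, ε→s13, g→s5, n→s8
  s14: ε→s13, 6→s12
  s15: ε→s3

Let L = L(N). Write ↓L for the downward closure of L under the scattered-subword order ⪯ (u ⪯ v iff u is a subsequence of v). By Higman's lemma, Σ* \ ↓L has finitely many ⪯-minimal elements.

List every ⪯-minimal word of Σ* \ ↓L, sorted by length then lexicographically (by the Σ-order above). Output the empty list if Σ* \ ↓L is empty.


A = [h].

|Q|=16, |F|=1, |δ|=41 (19 ε).
min D↑ (2 st, q0=0, F={1}): 0:6→0,h→1,g→0,n→0 1:6→1,h→1,g→1,n→1 [Hopcroft].
'h': |S_i|=[4, 1] end={s11} ∉↓L; 1/1 single-dels accept.
1 minimals (antichain).


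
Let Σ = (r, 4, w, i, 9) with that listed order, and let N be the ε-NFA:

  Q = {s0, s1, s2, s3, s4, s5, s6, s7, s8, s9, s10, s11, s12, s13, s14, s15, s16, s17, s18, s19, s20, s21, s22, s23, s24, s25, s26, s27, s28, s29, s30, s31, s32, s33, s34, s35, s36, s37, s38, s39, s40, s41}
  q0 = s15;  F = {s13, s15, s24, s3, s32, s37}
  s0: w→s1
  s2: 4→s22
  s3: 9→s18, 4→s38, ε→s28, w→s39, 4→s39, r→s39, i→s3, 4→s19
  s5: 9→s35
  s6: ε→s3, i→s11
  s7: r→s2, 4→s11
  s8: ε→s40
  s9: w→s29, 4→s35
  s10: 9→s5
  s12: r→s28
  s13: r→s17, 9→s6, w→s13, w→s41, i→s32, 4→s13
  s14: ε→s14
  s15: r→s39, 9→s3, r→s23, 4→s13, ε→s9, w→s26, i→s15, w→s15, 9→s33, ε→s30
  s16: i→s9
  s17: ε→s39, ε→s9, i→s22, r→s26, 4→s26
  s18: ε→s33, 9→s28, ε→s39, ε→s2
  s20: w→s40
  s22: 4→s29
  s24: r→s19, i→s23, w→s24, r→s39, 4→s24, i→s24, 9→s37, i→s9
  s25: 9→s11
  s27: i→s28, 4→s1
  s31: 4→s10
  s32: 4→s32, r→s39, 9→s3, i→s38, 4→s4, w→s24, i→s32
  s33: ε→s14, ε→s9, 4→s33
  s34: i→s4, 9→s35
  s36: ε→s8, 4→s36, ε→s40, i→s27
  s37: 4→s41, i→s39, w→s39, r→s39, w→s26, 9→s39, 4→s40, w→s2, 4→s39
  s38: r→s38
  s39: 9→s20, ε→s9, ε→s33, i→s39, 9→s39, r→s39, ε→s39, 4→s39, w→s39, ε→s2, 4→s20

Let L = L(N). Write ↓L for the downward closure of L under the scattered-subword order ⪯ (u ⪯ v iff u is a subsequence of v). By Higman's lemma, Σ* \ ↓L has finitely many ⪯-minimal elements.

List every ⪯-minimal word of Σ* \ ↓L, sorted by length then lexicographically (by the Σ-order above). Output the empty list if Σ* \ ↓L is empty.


|Q|=42, |F|=6, |δ|=98 (19 ε).
min D↑ (7 st, q0=0, F={1}): 0:r→1,4→2,w→0,i→0,9→3 1:r→1,4→1,w→1,i→1,9→1 2:r→1,4→2,w→2,i→4,9→3 3:r→1,4→1,w→1,i→3,9→1 4:r→1,4→4,w→5,i→4,9→3 5:r→1,4→5,w→5,i→5,9→6 6:r→1,4→1,w→1,i→1,9→1 [Hopcroft].
'r': run [28, 15] end={s14,s17,s19,s2,s20,s22,s23,s26,s29,s33,s35,s38,…} ∉↓L; 1/1 deletions ∈↓L.
'94': N↓-sim [28, 20, 13] end={s14,s19,s2,s20,s22,s29,s33,s35,s38,s39,s40,s41,…} ∉↓L; 2/2 single-dels accept.
'9w': N↓-sim [28, 20, 11] end={s14,s2,s20,s22,s26,s29,s33,s35,s39,s40,s9} rej; 2/2 single-dels accept.
'99': |S_i|=[28, 20, 12] end={s14,s18,s2,s20,s22,s28,s29,s33,s35,s39,s40,s9} rej; 2/2 del acc.
'4iw9i': run [28, 26, 23, 16, 13, 10] end={s14,s2,s20,s22,s29,s33,s35,s39,s40,s9} rej; 5/5 single-dels accept.
5 minimals (antichain).

A = [r, 94, 9w, 99, 4iw9i].


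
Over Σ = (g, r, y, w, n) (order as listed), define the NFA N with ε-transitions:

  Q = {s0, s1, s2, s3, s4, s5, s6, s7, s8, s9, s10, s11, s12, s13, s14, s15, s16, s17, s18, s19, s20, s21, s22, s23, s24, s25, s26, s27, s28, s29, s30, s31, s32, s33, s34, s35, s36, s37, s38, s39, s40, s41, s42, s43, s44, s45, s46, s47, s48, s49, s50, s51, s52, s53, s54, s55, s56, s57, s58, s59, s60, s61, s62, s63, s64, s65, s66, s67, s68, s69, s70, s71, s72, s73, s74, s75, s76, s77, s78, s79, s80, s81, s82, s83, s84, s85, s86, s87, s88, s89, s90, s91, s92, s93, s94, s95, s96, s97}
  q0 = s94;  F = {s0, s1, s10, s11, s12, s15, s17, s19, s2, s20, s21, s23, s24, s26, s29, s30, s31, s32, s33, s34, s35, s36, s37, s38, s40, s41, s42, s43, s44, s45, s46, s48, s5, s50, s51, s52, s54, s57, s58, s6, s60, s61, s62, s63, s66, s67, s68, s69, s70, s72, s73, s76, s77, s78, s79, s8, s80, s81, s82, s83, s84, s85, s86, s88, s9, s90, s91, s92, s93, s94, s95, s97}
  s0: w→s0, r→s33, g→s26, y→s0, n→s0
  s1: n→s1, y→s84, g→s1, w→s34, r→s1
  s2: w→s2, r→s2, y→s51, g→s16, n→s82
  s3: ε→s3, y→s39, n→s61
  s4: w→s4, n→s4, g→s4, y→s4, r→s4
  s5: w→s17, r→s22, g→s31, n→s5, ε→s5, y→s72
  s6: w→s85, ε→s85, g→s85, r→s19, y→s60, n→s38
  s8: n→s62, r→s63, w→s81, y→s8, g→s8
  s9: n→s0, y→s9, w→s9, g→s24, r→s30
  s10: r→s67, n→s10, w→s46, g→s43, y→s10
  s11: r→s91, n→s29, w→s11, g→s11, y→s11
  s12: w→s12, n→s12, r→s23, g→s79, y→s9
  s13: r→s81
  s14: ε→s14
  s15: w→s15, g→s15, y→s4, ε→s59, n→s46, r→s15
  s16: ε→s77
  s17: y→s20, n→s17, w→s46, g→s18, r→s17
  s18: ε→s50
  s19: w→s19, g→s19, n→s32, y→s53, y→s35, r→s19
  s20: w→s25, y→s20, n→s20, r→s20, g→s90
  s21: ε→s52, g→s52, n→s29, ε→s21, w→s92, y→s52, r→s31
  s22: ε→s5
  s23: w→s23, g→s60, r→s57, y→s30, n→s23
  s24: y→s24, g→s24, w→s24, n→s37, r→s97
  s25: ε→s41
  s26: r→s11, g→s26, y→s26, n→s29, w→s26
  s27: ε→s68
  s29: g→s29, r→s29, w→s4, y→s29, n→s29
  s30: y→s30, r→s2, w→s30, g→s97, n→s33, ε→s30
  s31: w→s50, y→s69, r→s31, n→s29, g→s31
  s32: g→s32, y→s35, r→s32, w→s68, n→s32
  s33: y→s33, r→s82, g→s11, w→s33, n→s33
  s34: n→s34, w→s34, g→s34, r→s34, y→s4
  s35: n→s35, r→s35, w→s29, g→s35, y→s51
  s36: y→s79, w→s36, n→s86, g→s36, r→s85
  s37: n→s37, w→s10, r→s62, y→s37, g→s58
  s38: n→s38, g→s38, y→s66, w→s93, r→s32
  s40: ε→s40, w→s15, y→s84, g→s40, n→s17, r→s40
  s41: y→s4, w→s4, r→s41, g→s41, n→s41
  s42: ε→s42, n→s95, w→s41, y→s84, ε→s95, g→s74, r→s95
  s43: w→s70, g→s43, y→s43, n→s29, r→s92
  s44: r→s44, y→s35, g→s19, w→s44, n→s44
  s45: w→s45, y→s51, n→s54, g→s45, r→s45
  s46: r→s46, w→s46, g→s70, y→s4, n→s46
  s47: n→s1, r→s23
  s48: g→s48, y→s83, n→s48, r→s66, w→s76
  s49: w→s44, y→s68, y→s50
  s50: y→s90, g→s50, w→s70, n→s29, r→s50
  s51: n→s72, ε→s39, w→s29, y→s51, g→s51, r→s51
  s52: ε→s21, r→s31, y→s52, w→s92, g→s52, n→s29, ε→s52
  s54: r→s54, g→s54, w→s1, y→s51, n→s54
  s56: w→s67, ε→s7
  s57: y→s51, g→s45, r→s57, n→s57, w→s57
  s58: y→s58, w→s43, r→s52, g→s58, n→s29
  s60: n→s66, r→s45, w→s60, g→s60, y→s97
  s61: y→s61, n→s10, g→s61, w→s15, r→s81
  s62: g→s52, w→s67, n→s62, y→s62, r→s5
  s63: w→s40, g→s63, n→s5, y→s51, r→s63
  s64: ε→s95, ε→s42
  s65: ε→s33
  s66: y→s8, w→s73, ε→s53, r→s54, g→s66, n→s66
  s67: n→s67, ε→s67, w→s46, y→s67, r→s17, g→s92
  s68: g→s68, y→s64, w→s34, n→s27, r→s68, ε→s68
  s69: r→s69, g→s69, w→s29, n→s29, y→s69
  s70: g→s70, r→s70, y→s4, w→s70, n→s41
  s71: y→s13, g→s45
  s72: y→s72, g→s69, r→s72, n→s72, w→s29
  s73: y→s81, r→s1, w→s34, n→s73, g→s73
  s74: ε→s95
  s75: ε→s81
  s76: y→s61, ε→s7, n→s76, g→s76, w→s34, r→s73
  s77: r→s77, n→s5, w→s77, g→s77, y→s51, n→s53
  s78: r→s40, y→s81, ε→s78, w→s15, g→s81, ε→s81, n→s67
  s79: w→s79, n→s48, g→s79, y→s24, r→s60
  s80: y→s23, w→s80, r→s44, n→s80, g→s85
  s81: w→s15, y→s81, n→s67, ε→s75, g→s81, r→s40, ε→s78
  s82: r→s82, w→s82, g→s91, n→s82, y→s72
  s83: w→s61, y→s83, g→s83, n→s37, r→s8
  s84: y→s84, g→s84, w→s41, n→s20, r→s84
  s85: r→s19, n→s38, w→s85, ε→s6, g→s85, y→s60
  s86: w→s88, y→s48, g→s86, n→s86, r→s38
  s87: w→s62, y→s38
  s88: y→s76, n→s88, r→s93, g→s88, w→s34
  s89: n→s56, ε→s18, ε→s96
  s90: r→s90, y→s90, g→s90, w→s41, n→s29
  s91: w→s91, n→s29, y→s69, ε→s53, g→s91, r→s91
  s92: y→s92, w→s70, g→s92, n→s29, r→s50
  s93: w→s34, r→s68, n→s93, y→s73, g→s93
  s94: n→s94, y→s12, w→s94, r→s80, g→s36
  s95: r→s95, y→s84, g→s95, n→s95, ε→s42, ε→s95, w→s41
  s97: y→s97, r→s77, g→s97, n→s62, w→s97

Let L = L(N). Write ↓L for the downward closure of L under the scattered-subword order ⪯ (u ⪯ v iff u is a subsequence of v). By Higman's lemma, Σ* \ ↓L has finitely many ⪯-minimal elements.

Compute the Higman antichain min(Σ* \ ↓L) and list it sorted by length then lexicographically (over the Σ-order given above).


min(Σ*\↓L) = [gnwwy, rryww, yyngnw].

|Q|=98, |F|=72, |δ|=420 (39 ε).
min D↑ (69 st, q0=0, F={43}): 0:g→1,r→2,y→3,w→0,n→0 1:g→1,r→4,y→5,w→1,n→6 2:g→4,r→7,y→8,w→2,n→2 3:g→5,r→8,y→9,w→3,n→3 4:g→4,r→10,y→11,w→4,n→12 5:g→5,r→11,y→13,w→5,n→14 6:g→6,r→12,y→14,w→15,n→6 7:g→10,r→7,y→16,w→7,n→7 8:g→11,r→17,y→18,w→8,n→8 9:g→13,r→18,y→9,w→9,n→19 10:g→10,r→10,y→16,w→10,n→20 11:g→11,r→21,y→22,w→11,n→23 12:g→12,r→20,y→23,w→24,n→12 13:g→13,r→22,y→13,w→13,n→25 14:g→14,r→23,y→26,w→27,n→14 15:g→15,r→24,y→27,w→28,n→15 16:g→16,r→16,y→29,w→30,n→16 17:g→21,r→17,y→29,w→17,n→17 18:g→22,r→31,y→18,w→18,n→32 19:g→33,r→32,y→19,w→19,n→19 20:g→20,r→20,y→16,w→34,n→20 21:g→21,r→21,y→29,w→21,n→35 22:g→22,r→36,y→22,w→22,n→37 23:g→23,r→35,y→38,w→39,n→23 24:g→24,r→34,y→39,w→28,n→24 25:g→40,r→37,y→25,w→41,n→25 26:g→26,r→38,y→26,w→42,n→25 27:g→27,r→39,y→42,w→28,n→27 28:g→28,r→28,y→43,w→28,n→28 29:g→29,r→29,y→29,w→30,n→44 30:g→30,r→30,y→30,w→43,n→30 31:g→36,r→31,y→29,w→31,n→45 32:g→46,r→45,y→32,w→32,n→32 33:g→33,r→46,y→33,w→33,n→30 34:g→34,r→34,y→47,w→28,n→34 35:g→35,r→35,y→29,w→48,n→35 36:g→36,r→36,y→29,w→36,n→49 37:g→50,r→49,y→37,w→51,n→37 38:g→38,r→52,y→38,w→53,n→37 39:g→39,r→48,y→53,w→28,n→39 40:g→40,r→50,y→40,w→54,n→30 41:g→54,r→51,y→41,w→55,n→41 42:g→42,r→53,y→42,w→56,n→41 43:g→43,r→43,y→43,w→43,n→43 44:g→57,r→44,y→44,w→30,n→44 45:g→58,r→45,y→44,w→45,n→45 46:g→46,r→58,y→46,w→46,n→30 47:g→47,r→47,y→59,w→60,n→47 48:g→48,r→48,y→59,w→28,n→48 49:g→61,r→49,y→44,w→62,n→49 50:g→50,r→61,y→50,w→63,n→30 51:g→63,r→62,y→51,w→55,n→51 52:g→52,r→52,y→29,w→64,n→49 53:g→53,r→64,y→53,w→56,n→51 54:g→54,r→63,y→54,w→65,n→30 55:g→65,r→55,y→43,w→55,n→55 56:g→56,r→56,y→43,w→56,n→55 57:g→57,r→57,y→57,w→30,n→30 58:g→58,r→58,y→57,w→58,n→30 59:g→59,r→59,y→59,w→60,n→66 60:g→60,r→60,y→43,w→43,n→60 61:g→61,r→61,y→57,w→67,n→30 62:g→67,r→62,y→66,w→55,n→62 63:g→63,r→67,y→63,w→65,n→30 64:g→64,r→64,y→59,w→56,n→62 65:g→65,r→65,y→43,w→65,n→60 66:g→68,r→66,y→66,w→60,n→66 67:g→67,r→67,y→68,w→65,n→30 68:g→68,r→68,y→68,w→60,n→30 [Hopcroft].
'gnwwy': run [85, 73, 59, 36, 8, 1] end={s4} — reject; 5/5 single-dels accept.
'rryww': run [85, 66, 44, 17, 4, 1] end={s4} rej; 5/5 del acc.
'yyngnw': run [85, 71, 52, 32, 18, 3, 1] end={s4} ∉↓L; 6/6 del acc.
3 obstructions.


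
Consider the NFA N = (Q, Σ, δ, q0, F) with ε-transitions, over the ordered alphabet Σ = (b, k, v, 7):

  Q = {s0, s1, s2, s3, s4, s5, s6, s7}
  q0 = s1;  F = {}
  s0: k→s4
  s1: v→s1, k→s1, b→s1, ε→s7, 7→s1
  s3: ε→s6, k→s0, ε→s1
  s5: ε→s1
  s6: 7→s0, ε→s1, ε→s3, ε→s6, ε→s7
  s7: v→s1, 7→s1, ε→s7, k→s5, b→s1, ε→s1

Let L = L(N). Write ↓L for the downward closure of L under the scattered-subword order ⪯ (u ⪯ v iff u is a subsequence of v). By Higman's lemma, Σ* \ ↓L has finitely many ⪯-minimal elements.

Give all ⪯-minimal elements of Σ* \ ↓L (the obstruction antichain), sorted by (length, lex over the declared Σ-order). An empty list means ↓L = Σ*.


|Q|=8, |F|=0, |δ|=21 (10 ε).
min D↑ (1 st, q0=0, F={0}): 0:b→0,k→0,v→0,7→0.
ε ∈ L(D↑) — L = ∅.

Antichain: [ε].


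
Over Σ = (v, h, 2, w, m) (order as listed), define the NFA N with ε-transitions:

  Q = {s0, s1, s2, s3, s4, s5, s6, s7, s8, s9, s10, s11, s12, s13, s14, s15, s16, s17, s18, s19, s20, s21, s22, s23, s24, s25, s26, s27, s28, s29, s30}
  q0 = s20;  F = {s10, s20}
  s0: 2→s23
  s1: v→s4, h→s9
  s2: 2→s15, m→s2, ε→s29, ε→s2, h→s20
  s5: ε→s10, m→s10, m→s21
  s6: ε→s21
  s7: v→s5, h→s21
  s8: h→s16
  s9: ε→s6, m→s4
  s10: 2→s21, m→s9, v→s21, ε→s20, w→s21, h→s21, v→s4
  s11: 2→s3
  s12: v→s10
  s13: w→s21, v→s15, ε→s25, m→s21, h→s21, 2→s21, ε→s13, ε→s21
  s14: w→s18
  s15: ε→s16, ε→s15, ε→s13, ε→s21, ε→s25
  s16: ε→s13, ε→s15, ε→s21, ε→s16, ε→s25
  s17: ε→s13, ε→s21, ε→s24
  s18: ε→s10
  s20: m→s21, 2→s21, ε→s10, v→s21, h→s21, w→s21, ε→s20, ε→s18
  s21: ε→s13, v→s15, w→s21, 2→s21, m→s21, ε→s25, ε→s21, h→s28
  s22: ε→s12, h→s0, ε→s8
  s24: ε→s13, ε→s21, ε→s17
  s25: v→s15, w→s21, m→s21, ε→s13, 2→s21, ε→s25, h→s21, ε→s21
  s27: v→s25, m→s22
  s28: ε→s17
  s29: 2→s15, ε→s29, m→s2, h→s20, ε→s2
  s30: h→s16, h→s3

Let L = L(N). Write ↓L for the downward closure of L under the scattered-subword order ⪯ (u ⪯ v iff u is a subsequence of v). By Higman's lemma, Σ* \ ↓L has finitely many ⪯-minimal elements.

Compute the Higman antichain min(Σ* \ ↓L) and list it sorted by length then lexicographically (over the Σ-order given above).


|Q|=31, |F|=2, |δ|=89 (40 ε).
min D↑ (2 st, q0=0, F={1}): 0:v→1,h→1,2→1,w→1,m→1 1:v→1,h→1,2→1,w→1,m→1 (ε-aug+det+¬).
'v': run [14, 9] end={s13,s15,s16,s17,s21,s24,s25,s28,s4} — reject; 1/1 deletions ∈↓L.
'h': N↓-sim [14, 8] end={s13,s15,s16,s17,s21,s24,s25,s28} — reject; 1/1 del acc.
'2': run [14, 8] end={s13,s15,s16,s17,s21,s24,s25,s28} rej; 1/1 deletions ∈↓L.
'w': N↓-sim [14, 8] end={s13,s15,s16,s17,s21,s24,s25,s28} ∉↓L; 1/1 deletions ∈↓L.
'm': |S_i|=[14, 11] end={s13,s15,s16,s17,s21,s24,s25,s28,s4,s6,s9} rej; 1/1 single-dels accept.
5 words, ⪯-incomp.

min(Σ*\↓L) = [v, h, 2, w, m].


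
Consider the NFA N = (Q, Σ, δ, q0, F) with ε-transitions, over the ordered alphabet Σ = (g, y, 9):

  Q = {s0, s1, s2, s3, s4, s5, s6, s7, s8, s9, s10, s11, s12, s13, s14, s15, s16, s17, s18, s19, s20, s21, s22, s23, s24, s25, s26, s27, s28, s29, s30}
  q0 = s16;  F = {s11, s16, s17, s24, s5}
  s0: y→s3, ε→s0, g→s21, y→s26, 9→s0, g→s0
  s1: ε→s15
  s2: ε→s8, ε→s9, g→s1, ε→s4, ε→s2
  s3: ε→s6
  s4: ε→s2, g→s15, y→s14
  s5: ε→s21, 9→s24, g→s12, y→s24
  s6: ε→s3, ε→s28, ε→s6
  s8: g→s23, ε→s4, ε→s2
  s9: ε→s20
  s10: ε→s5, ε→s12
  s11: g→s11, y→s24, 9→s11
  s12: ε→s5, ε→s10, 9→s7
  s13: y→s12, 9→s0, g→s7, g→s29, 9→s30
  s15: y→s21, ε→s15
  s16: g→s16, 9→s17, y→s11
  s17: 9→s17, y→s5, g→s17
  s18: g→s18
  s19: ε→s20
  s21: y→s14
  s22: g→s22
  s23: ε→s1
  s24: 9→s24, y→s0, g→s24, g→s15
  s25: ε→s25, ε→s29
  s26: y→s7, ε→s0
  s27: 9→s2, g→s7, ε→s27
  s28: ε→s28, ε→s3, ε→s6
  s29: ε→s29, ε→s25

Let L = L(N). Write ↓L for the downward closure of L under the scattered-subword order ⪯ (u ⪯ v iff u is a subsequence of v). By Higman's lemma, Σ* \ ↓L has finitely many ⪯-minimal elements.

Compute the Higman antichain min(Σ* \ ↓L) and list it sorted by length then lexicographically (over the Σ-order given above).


Antichain: [yyy, 9y9y].

|Q|=31, |F|=5, |δ|=69 (31 ε).
min D↑ (6 st, q0=0, F={5}): 0:g→0,y→1,9→2 1:g→1,y→3,9→1 2:g→2,y→4,9→2 3:g→3,y→5,9→3 4:g→4,y→3,9→3 5:g→5,y→5,9→5 [Hopcroft].
'yyy': N↓-sim [16, 14, 10, 8] end={s0,s14,s21,s26,s28,s3,s6,s7} ∉↓L; 3/3 single-dels accept.
'9y9y': |S_i|=[16, 15, 13, 10, 8] end={s0,s14,s21,s26,s28,s3,s6,s7} rej; 4/4 single-dels accept.
2 words, ⪯-incomp.


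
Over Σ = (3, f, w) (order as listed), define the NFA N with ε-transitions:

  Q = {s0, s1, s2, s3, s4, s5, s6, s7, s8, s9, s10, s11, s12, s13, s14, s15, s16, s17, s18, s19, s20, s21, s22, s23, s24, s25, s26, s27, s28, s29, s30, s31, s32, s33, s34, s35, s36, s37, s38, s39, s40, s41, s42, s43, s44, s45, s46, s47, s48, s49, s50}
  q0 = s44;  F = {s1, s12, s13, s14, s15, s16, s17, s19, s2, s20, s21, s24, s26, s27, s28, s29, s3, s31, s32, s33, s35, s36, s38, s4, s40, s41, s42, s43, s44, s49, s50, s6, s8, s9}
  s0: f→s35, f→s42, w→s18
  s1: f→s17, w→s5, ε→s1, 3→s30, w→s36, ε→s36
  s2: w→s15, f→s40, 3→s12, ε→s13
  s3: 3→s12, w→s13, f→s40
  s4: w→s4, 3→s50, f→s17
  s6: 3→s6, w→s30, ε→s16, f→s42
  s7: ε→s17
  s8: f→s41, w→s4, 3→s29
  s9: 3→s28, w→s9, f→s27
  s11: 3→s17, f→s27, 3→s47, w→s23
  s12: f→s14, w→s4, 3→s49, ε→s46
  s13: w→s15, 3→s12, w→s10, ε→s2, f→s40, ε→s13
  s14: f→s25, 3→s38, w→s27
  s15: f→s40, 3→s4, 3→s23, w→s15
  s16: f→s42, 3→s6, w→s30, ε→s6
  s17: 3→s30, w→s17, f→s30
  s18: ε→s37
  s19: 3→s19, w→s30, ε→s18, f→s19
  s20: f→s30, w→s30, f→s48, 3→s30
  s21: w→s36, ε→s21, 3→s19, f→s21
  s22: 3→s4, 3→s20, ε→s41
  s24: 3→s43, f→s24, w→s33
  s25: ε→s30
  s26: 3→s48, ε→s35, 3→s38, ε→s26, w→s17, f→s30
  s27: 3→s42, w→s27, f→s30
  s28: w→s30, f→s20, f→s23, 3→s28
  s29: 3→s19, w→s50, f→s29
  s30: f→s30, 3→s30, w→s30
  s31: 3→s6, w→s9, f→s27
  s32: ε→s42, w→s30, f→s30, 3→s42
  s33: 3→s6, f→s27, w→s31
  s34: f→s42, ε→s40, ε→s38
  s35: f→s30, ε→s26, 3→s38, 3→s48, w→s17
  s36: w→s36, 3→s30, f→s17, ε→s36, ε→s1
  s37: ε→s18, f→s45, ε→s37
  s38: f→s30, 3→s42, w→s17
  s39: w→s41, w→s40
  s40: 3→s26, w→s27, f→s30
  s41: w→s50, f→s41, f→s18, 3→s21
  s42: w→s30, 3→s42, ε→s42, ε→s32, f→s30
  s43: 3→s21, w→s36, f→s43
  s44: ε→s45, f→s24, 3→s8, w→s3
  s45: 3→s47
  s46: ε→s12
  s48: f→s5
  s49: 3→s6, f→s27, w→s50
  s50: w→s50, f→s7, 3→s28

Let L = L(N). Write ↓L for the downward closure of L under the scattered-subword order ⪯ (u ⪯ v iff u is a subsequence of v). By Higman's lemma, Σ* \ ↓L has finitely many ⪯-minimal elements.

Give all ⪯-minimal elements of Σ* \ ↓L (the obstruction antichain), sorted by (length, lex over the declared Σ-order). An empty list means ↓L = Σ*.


|Q|=51, |F|=34, |δ|=156 (28 ε).
min D↑ (30 st, q0=0, F={23}): 0:3→1,f→2,w→3 1:3→4,f→5,w→6 2:3→7,f→2,w→8 3:3→9,f→10,w→11 4:3→12,f→4,w→13 5:3→14,f→5,w→13 6:3→13,f→15,w→6 7:3→14,f→7,w→16 8:3→17,f→18,w→19 9:3→20,f→21,w→6 10:3→22,f→23,w→18 11:3→9,f→10,w→24 12:3→12,f→12,w→23 13:3→25,f→15,w→13 14:3→12,f→14,w→16 15:3→23,f→23,w→15 16:3→23,f→15,w→16 17:3→17,f→26,w→23 18:3→26,f→23,w→18 19:3→17,f→18,w→27 20:3→17,f→18,w→13 21:3→28,f→23,w→18 22:3→28,f→23,w→15 23:3→23,f→23,w→23 24:3→6,f→10,w→24 25:3→25,f→29,w→23 26:3→26,f→23,w→23 27:3→25,f→18,w→27 28:3→26,f→23,w→15 29:3→23,f→23,w→23.
'wff': run [46, 34, 16, 4] end={s25,s30,s48,s5} — reject; 3/3 del acc.
'333w': run [46, 35, 25, 15, 1] end={s30} rej; 4/4 deletions ∈↓L.
'3wf3': run [46, 35, 15, 7, 1] end={s30} — reject; 4/4 single-dels accept.
'f3w3': |S_i|=[46, 35, 23, 5, 1] end={s30} ∉↓L; 4/4 single-dels accept.
'fw3w': N↓-sim [46, 35, 19, 10, 1] end={s30} rej; 4/4 single-dels accept.
'www3f3': N↓-sim [46, 34, 32, 22, 15, 7, 1] end={s30} ∉↓L; 6/6 single-dels accept.
6 minimals (antichain).

A = [wff, 333w, 3wf3, f3w3, fw3w, www3f3].


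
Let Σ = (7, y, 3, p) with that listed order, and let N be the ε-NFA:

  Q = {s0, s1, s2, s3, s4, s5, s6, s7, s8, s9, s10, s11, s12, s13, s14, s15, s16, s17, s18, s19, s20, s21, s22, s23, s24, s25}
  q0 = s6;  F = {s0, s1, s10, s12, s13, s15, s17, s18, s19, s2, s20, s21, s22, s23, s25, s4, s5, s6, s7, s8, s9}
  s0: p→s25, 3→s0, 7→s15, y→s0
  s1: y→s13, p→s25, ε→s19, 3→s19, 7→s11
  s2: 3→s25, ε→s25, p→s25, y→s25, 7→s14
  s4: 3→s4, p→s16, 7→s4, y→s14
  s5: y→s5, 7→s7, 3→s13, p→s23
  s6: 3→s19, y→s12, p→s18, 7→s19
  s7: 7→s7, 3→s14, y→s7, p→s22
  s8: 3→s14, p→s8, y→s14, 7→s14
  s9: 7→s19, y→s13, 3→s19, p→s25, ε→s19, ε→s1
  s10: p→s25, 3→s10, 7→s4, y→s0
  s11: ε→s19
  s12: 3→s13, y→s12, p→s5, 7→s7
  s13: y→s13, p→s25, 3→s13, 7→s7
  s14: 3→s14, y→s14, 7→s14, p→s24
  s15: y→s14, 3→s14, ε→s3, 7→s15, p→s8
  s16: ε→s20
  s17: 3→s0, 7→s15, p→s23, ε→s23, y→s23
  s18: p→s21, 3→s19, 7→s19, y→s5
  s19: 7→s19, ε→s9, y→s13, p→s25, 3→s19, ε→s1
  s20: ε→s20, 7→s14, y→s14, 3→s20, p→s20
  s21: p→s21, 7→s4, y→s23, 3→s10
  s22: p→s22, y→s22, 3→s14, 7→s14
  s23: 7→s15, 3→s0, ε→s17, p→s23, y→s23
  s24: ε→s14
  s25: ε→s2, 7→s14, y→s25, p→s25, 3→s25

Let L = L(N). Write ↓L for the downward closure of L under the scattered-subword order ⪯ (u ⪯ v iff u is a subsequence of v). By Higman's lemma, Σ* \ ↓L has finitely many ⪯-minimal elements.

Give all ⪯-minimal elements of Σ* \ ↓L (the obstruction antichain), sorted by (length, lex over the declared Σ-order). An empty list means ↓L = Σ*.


min(Σ*\↓L) = [7p7, y73, 3p7, pp7y].

|Q|=26, |F|=21, |δ|=102 (14 ε).
min D↑ (18 st, q0=0, F={9}): 0:7→1,y→2,3→1,p→3 1:7→1,y→4,3→1,p→5 2:7→6,y→2,3→4,p→7 3:7→1,y→7,3→1,p→8 4:7→6,y→4,3→4,p→5 5:7→9,y→5,3→5,p→5 6:7→6,y→6,3→9,p→10 7:7→6,y→7,3→4,p→11 8:7→12,y→11,3→13,p→8 9:7→9,y→9,3→9,p→9 10:7→9,y→10,3→9,p→10 11:7→14,y→11,3→15,p→11 12:7→12,y→9,3→12,p→16 13:7→12,y→15,3→13,p→5 14:7→14,y→9,3→9,p→17 15:7→14,y→15,3→15,p→5 16:7→9,y→9,3→16,p→16 17:7→9,y→9,3→9,p→17.
'7p7': run [26, 17, 8, 2] end={s14,s24} ∉↓L; 3/3 deletions ∈↓L.
'y73': run [26, 15, 7, 2] end={s14,s24} rej; 3/3 deletions ∈↓L.
'3p7': N↓-sim [26, 19, 8, 2] end={s14,s24} — reject; 3/3 single-dels accept.
'pp7y': N↓-sim [26, 24, 16, 8, 2] end={s14,s24} ∉↓L; 4/4 del acc.
4 minimals (antichain).
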